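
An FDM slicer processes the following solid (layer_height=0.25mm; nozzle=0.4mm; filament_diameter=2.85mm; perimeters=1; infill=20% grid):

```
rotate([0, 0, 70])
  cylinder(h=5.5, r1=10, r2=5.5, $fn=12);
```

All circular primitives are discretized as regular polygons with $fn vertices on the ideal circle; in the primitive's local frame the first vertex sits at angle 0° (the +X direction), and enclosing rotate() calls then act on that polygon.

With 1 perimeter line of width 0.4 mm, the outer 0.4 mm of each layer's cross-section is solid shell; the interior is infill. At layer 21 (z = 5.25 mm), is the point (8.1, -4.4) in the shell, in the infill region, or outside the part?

outside

At z = 5.25 mm: the cone contributes a regular 12-gon of circumradius 5.705 (interpolated between r1=10 and r2=5.5 at t=0.955); (rotated 70° about Z; rotation is an isometry so areas/perimeters/island counts are preserved). Overall, the cross-section is a single solid region. Undo the 70° rotation: the query point maps to (-1.364, -9.116) in the un-rotated model frame. The nearest boundary edge runs (-2.85, -4.94)→(-0.00, -5.70); distance from the point to it = 3.65 mm. The point is not inside any of the regions above, so it lies outside the cross-section (3.65 mm from the nearest boundary).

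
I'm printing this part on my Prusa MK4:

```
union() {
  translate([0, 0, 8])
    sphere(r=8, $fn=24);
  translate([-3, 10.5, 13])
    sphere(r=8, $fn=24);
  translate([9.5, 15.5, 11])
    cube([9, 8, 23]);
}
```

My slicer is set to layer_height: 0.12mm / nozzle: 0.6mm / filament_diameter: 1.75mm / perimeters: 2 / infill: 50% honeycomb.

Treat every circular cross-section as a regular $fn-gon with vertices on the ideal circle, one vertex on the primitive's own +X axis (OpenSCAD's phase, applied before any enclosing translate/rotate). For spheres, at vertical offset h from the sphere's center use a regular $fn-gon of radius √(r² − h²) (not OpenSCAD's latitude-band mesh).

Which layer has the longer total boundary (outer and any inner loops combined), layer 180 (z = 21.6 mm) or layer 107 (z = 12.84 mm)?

layer 107 (z = 12.84 mm)

Layer 180 (z = 21.6): the sphere is absent (|z−center|=13.600 > r=8); the sphere at (-3, 10.5) is absent (|z−center|=8.600 > r=8); the 9×8 cube at (9.5, 15.5) contributes its full rectangle (perimeter 34.00 mm); Combining (union): only the 9×8 cube at (9.5, 15.5) is present, so the union is just that shape — boundary = 34.00 mm. So its perimeter = 34.00 mm. Layer 107 (z = 12.84): the r=8 sphere contributes a regular 24-gon of circumradius √(8²−4.84²) = 6.370 (perimeter = 2·24·6.370·sin(180°/24) = 39.91 mm); the r=8 sphere at (-3, 10.5) slices to a regular 24-gon of circumradius 7.998 (√(r²−h²) with h=0.16 from center) (perimeter = 2·24·7.998·sin(180°/24) = 50.11 mm); the 9×8 cube at (9.5, 15.5) contributes its full rectangle (perimeter 34.00 mm); Combining (union): the regions partially overlap (shared area 21.04 mm²), so the edge portions inside another operand are dropped and the merged outline is re-measured after clipping — boundary = 104.07 mm. So its perimeter = 104.07 mm. Layer 107 is larger (104.07 vs 34.00 mm).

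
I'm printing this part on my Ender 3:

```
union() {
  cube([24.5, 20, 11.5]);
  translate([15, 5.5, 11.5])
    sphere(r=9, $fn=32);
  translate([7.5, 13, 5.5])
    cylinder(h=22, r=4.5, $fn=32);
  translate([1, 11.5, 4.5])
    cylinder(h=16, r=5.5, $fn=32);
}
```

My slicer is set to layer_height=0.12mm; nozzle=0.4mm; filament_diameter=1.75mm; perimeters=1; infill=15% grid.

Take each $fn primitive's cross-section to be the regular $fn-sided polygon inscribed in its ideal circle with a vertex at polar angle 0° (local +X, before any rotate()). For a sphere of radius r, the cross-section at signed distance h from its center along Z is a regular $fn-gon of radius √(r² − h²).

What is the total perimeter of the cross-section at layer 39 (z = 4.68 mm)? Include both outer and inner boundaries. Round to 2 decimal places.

93.53 mm

At z = 4.68 mm: the cube (footprint 24.5×20) is included at this height (perimeter 89.00 mm); the sphere at (15, 5.5): section is a regular 32-gon, circumradius = √(r²−h²) = √(9²−6.82²) = 5.873 (perimeter = 2·32·5.873·sin(180°/32) = 36.84 mm); the cylinder at (7.5, 13) is absent (z outside [5.5, 27.5]); the r=5.5 cylinder at (1, 11.5) gives a regular 32-gon of circumradius 5.5 (constant along its height) (perimeter = 2·32·5.500·sin(180°/32) = 34.50 mm); Combining (union): the regions partially overlap (shared area 164.82 mm²), so the edge portions inside another operand are dropped and the merged outline is re-measured after clipping — boundary = 93.53 mm. Overall, the cross-section is a single solid region. Total boundary length (outer) = 93.53 mm.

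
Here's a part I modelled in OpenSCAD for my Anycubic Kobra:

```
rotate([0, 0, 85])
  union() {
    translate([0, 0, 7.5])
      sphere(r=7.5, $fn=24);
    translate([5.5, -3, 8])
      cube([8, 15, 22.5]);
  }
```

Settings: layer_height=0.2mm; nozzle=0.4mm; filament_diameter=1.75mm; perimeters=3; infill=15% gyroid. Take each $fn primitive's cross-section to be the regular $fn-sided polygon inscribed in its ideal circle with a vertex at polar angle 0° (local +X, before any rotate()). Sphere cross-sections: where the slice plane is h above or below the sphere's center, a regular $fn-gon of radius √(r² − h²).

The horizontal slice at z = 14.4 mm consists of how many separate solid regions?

At z = 14.4 mm: the r=7.5 sphere slices to a regular 24-gon of circumradius 2.939 (√(r²−h²) with h=6.9 from center); the cube at (5.5, -3) (footprint 8×15) is included at this height; Taking the union: the 2 present regions are separate (no shared area or edge), so areas and boundary lengths simply add and each stays a separate island — 2 connected regions; (whole slice rotated 85° about Z — lengths, areas and connectivity unchanged). The result has 2 disconnected regions.

2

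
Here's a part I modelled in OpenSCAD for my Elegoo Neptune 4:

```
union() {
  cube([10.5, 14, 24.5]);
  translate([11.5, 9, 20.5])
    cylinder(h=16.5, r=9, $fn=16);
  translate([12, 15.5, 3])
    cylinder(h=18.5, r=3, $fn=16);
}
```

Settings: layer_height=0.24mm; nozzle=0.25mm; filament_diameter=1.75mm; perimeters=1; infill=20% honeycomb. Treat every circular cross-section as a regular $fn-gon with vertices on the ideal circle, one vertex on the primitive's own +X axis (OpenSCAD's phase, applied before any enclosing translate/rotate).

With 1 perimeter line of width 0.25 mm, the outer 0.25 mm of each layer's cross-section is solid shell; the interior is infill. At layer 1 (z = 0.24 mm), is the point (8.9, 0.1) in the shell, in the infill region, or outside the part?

shell

At z = 0.24 mm: the cube is present — its section is the full 10.5×14 rectangle; the cylinder at (11.5, 9) is not intersected at this z (z outside [20.5, 37]); the cylinder at (12, 15.5) does not reach this height (z outside [3, 21.5]); Combining (union): only the 10.5×14 cube is present, so the union is just that shape — 1 connected region. Overall, the cross-section is a single solid region. The nearest boundary edge runs (0.00, 0.00)→(10.50, 0.00); distance from the point to it = 0.10 mm. The point is inside the cross-section, 0.10 mm from the nearest boundary — within the 0.25 mm shell band (1 × 0.25).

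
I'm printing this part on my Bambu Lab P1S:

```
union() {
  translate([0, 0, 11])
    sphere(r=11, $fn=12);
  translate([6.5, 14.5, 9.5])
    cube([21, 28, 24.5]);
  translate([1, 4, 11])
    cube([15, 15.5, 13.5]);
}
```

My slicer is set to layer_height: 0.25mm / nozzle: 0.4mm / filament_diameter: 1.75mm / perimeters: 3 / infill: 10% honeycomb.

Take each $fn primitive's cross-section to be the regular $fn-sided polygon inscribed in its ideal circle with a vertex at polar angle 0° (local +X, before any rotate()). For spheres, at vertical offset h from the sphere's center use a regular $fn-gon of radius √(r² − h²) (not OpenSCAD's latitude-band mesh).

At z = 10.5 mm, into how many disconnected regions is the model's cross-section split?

2

At z = 10.5 mm: the sphere: section is a regular 12-gon, circumradius = √(r²−h²) = √(11²−0.5²) = 10.989; the 21×28 cube at (6.5, 14.5) contributes its full rectangle; the cube at (1, 4) is not intersected at this z (z outside [11, 24.5]); Taking the union: the 2 present regions are separate (no shared area or edge), so areas and boundary lengths simply add and each stays a separate island — 2 connected regions. The result has 2 disconnected regions.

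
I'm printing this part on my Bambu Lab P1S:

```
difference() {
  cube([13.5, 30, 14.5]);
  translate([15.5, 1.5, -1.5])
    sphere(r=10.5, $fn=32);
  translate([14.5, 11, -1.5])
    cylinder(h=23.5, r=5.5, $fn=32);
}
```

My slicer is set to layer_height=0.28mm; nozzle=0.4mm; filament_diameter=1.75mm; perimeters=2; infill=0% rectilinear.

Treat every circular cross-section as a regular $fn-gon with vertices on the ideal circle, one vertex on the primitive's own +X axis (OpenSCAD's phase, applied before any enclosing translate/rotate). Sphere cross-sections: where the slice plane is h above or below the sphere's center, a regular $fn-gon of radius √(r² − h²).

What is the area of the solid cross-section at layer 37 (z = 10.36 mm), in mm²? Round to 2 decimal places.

At z = 10.36 mm: the cube is present — its section is the full 13.5×30 rectangle (area 405.00 mm²); the sphere at (15.5, 1.5) is absent (|z−center|=11.860 > r=10.5); the r=5.5 cylinder at (14.5, 11) contributes a regular 32-gon of circumradius 5.5 (area = (32/2)·5.500²·sin(360°/32) = 94.42 mm²); Subtracting the remaining from the first: starting from the 13.5×30 cube (405.00 mm²), the r=5.5 cylinder at (14.5, 11) partially overlaps it — only the 36.31 mm² overlap (of its 94.42 mm²) is removed, clipping the outline — area = 368.69 mm². Overall, the cross-section is a single solid region. Net area = 368.69 mm².

368.69 mm²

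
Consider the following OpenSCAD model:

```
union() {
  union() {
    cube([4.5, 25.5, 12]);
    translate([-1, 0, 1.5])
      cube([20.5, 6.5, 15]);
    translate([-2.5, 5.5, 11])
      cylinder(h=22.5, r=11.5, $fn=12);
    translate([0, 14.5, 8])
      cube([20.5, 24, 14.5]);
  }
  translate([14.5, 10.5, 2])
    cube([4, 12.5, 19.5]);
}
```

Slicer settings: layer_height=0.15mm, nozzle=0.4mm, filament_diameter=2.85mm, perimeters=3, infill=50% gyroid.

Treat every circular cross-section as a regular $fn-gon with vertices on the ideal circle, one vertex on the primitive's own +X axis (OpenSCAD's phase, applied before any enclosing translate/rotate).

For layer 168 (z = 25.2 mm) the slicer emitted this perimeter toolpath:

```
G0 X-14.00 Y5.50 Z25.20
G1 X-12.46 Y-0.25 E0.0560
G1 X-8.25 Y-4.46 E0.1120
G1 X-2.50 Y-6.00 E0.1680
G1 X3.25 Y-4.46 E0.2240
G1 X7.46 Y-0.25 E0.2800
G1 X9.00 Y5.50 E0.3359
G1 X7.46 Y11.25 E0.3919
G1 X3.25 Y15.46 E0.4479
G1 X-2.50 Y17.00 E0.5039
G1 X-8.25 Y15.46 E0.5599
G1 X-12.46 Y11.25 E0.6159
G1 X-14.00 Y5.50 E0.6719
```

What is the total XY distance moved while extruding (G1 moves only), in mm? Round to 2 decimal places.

71.44 mm

Sum the Euclidean lengths of each G1 segment: total = 71.44 mm.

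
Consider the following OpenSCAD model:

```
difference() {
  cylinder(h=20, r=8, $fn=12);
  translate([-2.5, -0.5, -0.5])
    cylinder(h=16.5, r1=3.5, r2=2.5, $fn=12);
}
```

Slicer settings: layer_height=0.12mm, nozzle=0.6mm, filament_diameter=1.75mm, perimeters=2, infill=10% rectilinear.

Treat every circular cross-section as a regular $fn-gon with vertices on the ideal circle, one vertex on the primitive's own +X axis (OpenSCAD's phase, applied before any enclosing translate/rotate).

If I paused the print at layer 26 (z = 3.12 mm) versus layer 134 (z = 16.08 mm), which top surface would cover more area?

Layer 26 (z = 3.12): the cylinder: section is a regular 12-gon, circumradius r=8 (area = (12/2)·8.000²·sin(360°/12) = 192.00 mm²); the cone at (-2.5, -0.5) (r1=3.5→r2=2.5) has section circumradius 3.281 here — a regular 12-gon (area = (12/2)·3.281²·sin(360°/12) = 32.29 mm²); Subtracting the remaining from the first: starting from the r=8 cylinder (192.00 mm²), the cone at (-2.5, -0.5) lies wholly inside it (removes its full 32.29 mm² and its 20.38 mm outline becomes a hole wall) — area = 159.71 mm². So its area = 159.71 mm². Layer 134 (z = 16.08): the cylinder: section is a regular 12-gon, circumradius r=8 (area = (12/2)·8.000²·sin(360°/12) = 192.00 mm²); the cone at (-2.5, -0.5) does not reach this height (z outside [-0.5, 16]); Subtracting the remaining from the first: none of the subtracted shapes is present at this height, so the r=8 cylinder is unchanged — area = 192.00 mm². So its area = 192.00 mm². Layer 134 is larger (192.00 vs 159.71 mm²).

layer 134 (z = 16.08 mm)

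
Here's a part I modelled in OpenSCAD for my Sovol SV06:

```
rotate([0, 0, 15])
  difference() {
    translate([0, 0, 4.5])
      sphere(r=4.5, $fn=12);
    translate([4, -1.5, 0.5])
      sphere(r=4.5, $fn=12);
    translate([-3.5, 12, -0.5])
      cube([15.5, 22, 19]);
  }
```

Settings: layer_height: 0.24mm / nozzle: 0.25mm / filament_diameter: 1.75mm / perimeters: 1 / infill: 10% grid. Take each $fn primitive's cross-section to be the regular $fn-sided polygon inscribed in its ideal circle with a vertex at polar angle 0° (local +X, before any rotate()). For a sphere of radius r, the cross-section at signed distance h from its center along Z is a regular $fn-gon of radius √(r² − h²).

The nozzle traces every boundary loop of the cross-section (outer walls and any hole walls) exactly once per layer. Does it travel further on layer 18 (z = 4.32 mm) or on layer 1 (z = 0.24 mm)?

Layer 18 (z = 4.32): the r=4.5 sphere contributes a regular 12-gon of circumradius √(4.5²−0.18²) = 4.496 (perimeter = 2·12·4.496·sin(180°/12) = 27.93 mm); the r=4.5 sphere at (4, -1.5) contributes a regular 12-gon of circumradius √(4.5²−3.82²) = 2.379 (perimeter = 2·12·2.379·sin(180°/12) = 14.77 mm); the cube at (-3.5, 12) is present — its section is the full 15.5×22 rectangle (perimeter 75.00 mm); Taking the first minus the rest: starting from the r=4.5 sphere, the r=4.5 sphere at (4, -1.5) partially overlaps it — only the 8.07 mm² overlap (of its 16.97 mm²) is removed, clipping the outline; the 15.5×22 cube at (-3.5, 12) misses the remaining region (no effect) — boundary = 29.36 mm; (whole slice rotated 15° about Z — lengths, areas and connectivity unchanged). So its perimeter = 29.36 mm. Layer 1 (z = 0.24): the r=4.5 sphere contributes a regular 12-gon of circumradius √(4.5²−4.26²) = 1.450 (perimeter = 2·12·1.450·sin(180°/12) = 9.01 mm); the r=4.5 sphere at (4, -1.5) slices to a regular 12-gon of circumradius 4.492 (√(r²−h²) with h=0.26 from center) (perimeter = 2·12·4.492·sin(180°/12) = 27.91 mm); the 15.5×22 cube at (-3.5, 12) contributes its full rectangle (perimeter 75.00 mm); After the difference (first − rest): starting from the r=4.5 sphere, the r=4.5 sphere at (4, -1.5) partially overlaps it — only the 3.28 mm² overlap (of its 60.55 mm²) is removed, clipping the outline; the 15.5×22 cube at (-3.5, 12) misses the remaining region (no effect) — boundary = 7.61 mm; (whole slice rotated 15° about Z — lengths, areas and connectivity unchanged). So its perimeter = 7.61 mm. Layer 18 is larger (29.36 vs 7.61 mm).

layer 18 (z = 4.32 mm)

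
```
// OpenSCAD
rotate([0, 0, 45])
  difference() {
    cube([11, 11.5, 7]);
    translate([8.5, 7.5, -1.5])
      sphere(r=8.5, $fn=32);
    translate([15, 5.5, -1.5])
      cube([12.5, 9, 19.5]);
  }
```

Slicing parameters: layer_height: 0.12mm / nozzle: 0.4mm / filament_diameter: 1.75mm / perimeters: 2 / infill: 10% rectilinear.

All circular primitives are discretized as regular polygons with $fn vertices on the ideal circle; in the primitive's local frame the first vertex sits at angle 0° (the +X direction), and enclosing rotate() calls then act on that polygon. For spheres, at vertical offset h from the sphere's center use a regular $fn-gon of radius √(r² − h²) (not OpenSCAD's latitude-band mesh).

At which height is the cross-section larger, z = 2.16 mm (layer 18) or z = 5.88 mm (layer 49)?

layer 49 (z = 5.88 mm)

Layer 18 (z = 2.16): the cube is present — its section is the full 11×11.5 rectangle (area 126.50 mm²); the sphere at (8.5, 7.5): section is a regular 32-gon, circumradius = √(r²−h²) = √(8.5²−3.66²) = 7.672 (area = (32/2)·7.672²·sin(360°/32) = 183.71 mm²); the cube at (15, 5.5) is present — its section is the full 12.5×9 rectangle (area 112.50 mm²); After the difference (first − rest): starting from the 11×11.5 cube (126.50 mm²), the r=8.5 sphere at (8.5, 7.5) partially overlaps it — only the 103.53 mm² overlap (of its 183.71 mm²) is removed, clipping the outline; the 12.5×9 cube at (15, 5.5) misses the remaining region (no effect) — area = 22.97 mm²; (rotated 45° about Z; rotation is an isometry so areas/perimeters/island counts are preserved). So its area = 22.97 mm². Layer 49 (z = 5.88): the cube (footprint 11×11.5) is included at this height (area 126.50 mm²); the sphere at (8.5, 7.5): section is a regular 32-gon, circumradius = √(r²−h²) = √(8.5²−7.38²) = 4.217 (area = (32/2)·4.217²·sin(360°/32) = 55.52 mm²); the 12.5×9 cube at (15, 5.5) contributes its full rectangle (area 112.50 mm²); After the difference (first − rest): starting from the 11×11.5 cube (126.50 mm²), the r=8.5 sphere at (8.5, 7.5) partially overlaps it — only the 47.11 mm² overlap (of its 55.52 mm²) is removed, clipping the outline; the 12.5×9 cube at (15, 5.5) misses the remaining region (no effect) — area = 79.39 mm²; (rotated 45° about Z; rotation is an isometry so areas/perimeters/island counts are preserved). So its area = 79.39 mm². Layer 49 is larger (79.39 vs 22.97 mm²).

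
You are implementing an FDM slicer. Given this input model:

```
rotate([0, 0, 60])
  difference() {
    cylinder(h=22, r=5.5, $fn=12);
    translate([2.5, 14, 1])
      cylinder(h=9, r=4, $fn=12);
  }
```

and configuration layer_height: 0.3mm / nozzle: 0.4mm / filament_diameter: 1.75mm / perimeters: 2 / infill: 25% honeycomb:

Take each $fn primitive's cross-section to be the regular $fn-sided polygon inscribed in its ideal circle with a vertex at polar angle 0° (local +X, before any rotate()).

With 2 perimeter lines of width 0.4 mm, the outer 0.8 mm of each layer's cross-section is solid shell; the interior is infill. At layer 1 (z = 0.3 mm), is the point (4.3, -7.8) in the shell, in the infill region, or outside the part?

At z = 0.3 mm: the r=5.5 cylinder gives a regular 12-gon of circumradius 5.5 (constant along its height); the cylinder at (2.5, 14) is absent (z outside [1, 10]); After the difference (first − rest): none of the subtracted shapes is present at this height, so the r=5.5 cylinder is unchanged — 1 connected region; (whole slice rotated 60° about Z — lengths, areas and connectivity unchanged). Overall, the cross-section is a single solid region. Undo the 60° rotation: the query point maps to (-4.605, -7.624) in the un-rotated model frame. The nearest boundary edge runs (-4.76, -2.75)→(-2.75, -4.76); distance from the point to it = 3.41 mm. The point is not inside any of the regions above, so it lies outside the cross-section (3.41 mm from the nearest boundary).

outside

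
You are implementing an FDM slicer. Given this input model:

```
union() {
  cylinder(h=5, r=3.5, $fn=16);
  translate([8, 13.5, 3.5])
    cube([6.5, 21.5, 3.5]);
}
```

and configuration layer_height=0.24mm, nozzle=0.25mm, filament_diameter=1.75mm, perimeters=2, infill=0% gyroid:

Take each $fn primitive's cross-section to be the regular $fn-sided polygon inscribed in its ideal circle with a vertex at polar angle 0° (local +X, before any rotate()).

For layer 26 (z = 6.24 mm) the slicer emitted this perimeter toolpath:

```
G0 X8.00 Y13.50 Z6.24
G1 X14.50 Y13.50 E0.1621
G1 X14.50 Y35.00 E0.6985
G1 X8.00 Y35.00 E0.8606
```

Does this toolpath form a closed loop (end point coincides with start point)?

Start point (G0): (8.00, 13.50). End point (last G1): the path does not return to the start — open.

no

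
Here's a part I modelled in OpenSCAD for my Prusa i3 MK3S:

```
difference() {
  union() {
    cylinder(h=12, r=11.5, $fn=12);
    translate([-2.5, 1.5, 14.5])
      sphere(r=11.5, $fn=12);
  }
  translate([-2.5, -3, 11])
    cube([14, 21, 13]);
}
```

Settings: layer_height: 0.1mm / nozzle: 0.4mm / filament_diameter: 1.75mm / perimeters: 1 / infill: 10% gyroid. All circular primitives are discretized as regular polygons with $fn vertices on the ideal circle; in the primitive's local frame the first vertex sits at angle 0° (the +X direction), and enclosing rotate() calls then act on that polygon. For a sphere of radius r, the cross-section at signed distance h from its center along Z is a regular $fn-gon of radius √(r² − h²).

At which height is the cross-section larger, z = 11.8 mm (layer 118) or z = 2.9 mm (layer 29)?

Layer 118 (z = 11.8): the r=11.5 cylinder gives a regular 12-gon of circumradius 11.5 (constant along its height) (area = (12/2)·11.500²·sin(360°/12) = 396.75 mm²); the sphere at (-2.5, 1.5): section is a regular 12-gon, circumradius = √(r²−h²) = √(11.5²−2.7²) = 11.179 (area = (12/2)·11.179²·sin(360°/12) = 374.88 mm²); Taking the union: the regions partially overlap — summed areas 771.63 mm² minus the doubly-counted overlap 320.65 mm² gives 450.98 mm² — area = 450.98 mm²; the cube at (-2.5, -3) (footprint 14×21) is included at this height (area 294.00 mm²); Subtracting the remaining from the first: starting from that combined region (450.98 mm²), the 14×21 cube at (-2.5, -3) partially overlaps it — only the 172.59 mm² overlap (of its 294.00 mm²) is removed, clipping the outline — area = 278.39 mm². So its area = 278.39 mm². Layer 29 (z = 2.9): the r=11.5 cylinder contributes a regular 12-gon of circumradius 11.5 (area = (12/2)·11.500²·sin(360°/12) = 396.75 mm²); the sphere at (-2.5, 1.5) is not intersected at this z (|z−center|=11.600 > r=11.5); Combining (union): only the r=11.5 cylinder is present, so the union is just that shape — area = 396.75 mm²; the cube at (-2.5, -3) is not intersected at this z (z outside [11, 24]); After the difference (first − rest): none of the subtracted shapes is present at this height, so that combined region is unchanged — area = 396.75 mm². So its area = 396.75 mm². Layer 29 is larger (396.75 vs 278.39 mm²).

layer 29 (z = 2.9 mm)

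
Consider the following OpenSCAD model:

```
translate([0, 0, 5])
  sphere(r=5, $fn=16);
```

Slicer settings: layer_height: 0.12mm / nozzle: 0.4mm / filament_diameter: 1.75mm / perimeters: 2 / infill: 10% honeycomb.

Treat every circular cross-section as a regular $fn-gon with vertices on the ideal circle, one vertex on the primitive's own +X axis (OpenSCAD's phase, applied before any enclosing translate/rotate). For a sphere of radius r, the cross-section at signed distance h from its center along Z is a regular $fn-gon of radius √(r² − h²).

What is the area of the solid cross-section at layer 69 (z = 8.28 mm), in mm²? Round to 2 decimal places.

43.60 mm²

At z = 8.28 mm: the r=5 sphere contributes a regular 16-gon of circumradius √(5²−3.28²) = 3.774 (area = (16/2)·3.774²·sin(360°/16) = 43.60 mm²). Overall, the cross-section is a single solid region. Net area = 43.60 mm².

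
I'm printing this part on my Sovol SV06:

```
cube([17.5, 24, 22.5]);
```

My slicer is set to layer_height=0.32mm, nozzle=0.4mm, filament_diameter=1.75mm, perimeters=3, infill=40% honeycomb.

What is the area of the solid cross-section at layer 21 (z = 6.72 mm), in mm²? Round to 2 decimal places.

At z = 6.72 mm: the 17.5×24 cube contributes its full rectangle (area 420.00 mm²). Overall, the cross-section is a single solid region. Net area = 420.00 mm².

420.00 mm²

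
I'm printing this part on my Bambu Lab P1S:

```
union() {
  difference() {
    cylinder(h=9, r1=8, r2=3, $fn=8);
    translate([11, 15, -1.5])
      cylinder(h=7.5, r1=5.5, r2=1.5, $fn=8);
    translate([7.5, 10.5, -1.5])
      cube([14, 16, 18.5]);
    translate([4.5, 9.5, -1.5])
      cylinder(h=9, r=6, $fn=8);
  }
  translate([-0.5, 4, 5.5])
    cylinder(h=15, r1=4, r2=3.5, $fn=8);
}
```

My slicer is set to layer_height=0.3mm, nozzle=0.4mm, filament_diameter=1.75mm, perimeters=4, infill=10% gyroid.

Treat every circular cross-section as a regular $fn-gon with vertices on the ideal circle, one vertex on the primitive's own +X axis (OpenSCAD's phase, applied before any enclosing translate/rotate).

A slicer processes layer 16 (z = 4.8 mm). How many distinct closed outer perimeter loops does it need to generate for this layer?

1

At z = 4.8 mm: the cone contributes a regular 8-gon of circumradius 5.333 (interpolated between r1=8 and r2=3 at t=0.533); the cone at (11, 15) (r1=5.5→r2=1.5) has section circumradius 2.140 here — a regular 8-gon; the 14×16 cube at (7.5, 10.5) contributes its full rectangle; the r=6 cylinder at (4.5, 9.5) gives a regular 8-gon of circumradius 6 (constant along its height); Subtracting the remaining from the first: starting from the cone, the cone at (11, 15) misses the remaining region (no effect); the 14×16 cube at (7.5, 10.5) misses the remaining region (no effect); the r=6 cylinder at (4.5, 9.5) misses the remaining region (no effect) — 1 connected region; the cone at (-0.5, 4) does not reach this height (z outside [5.5, 20.5]); Merging all regions: only that combined region is present, so the union is just that shape — 1 connected region. The result has 1 disconnected region.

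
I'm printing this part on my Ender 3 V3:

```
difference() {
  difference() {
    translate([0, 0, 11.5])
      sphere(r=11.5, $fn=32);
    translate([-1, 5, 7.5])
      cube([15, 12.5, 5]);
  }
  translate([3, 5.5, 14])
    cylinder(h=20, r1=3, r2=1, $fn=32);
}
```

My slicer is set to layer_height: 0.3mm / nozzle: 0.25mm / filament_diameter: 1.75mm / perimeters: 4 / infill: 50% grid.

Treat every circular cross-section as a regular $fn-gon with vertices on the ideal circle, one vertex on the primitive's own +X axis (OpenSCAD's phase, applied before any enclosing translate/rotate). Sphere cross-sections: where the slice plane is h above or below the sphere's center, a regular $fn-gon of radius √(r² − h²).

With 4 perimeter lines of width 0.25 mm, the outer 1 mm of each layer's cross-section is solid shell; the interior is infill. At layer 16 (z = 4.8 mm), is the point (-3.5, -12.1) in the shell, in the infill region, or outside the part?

At z = 4.8 mm: the r=11.5 sphere contributes a regular 32-gon of circumradius √(11.5²−6.7²) = 9.347; the cube at (-1, 5) is absent (z outside [7.5, 12.5]); Taking the first minus the rest: none of the subtracted shapes is present at this height, so the r=11.5 sphere is unchanged — 1 connected region; the cone at (3, 5.5) is absent (z outside [14, 34]); After the difference (first − rest): none of the subtracted shapes is present at this height, so the result so far is unchanged — 1 connected region. Overall, the cross-section is a single solid region. The nearest boundary edge runs (-3.58, -8.64)→(-1.82, -9.17); distance from the point to it = 3.29 mm. The point is not inside any of the regions above, so it lies outside the cross-section (3.29 mm from the nearest boundary).

outside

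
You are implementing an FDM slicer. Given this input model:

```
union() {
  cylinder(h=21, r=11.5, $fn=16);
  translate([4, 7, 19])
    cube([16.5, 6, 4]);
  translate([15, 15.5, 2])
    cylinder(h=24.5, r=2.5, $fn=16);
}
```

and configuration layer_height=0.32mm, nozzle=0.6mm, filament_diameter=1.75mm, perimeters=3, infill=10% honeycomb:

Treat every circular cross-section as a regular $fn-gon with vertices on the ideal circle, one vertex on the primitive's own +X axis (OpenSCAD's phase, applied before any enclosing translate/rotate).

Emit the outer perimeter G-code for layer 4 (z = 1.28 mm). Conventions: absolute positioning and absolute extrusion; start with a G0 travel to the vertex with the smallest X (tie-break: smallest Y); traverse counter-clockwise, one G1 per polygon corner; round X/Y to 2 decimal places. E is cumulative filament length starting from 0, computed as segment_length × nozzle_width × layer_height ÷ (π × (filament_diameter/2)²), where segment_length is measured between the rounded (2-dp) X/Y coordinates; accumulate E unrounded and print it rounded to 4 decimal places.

At z = 1.28 mm: the r=11.5 cylinder gives a regular 16-gon of circumradius 11.5 (constant along its height); the cube at (4, 7) is not intersected at this z (z outside [19, 23]); the cylinder at (15, 15.5) is not intersected at this z (z outside [2, 26.5]); Taking the union: only the r=11.5 cylinder is present, so the union is just that shape — 1 connected region. The outline is a single polygon with 16 vertices. Extrusion per mm of travel: 0.6 × 0.32 / (π × 0.875²) = 0.079824. Accumulating E over each segment gives final E = 5.7294.

G0 X-11.50 Y0.00 Z1.28
G1 X-10.62 Y-4.40 E0.3582
G1 X-8.13 Y-8.13 E0.7162
G1 X-4.40 Y-10.62 E1.0742
G1 X0.00 Y-11.50 E1.4323
G1 X4.40 Y-10.62 E1.7905
G1 X8.13 Y-8.13 E2.1485
G1 X10.62 Y-4.40 E2.5065
G1 X11.50 Y0.00 E2.8647
G1 X10.62 Y4.40 E3.2229
G1 X8.13 Y8.13 E3.5809
G1 X4.40 Y10.62 E3.9389
G1 X0.00 Y11.50 E4.2970
G1 X-4.40 Y10.62 E4.6552
G1 X-8.13 Y8.13 E5.0132
G1 X-10.62 Y4.40 E5.3712
G1 X-11.50 Y0.00 E5.7294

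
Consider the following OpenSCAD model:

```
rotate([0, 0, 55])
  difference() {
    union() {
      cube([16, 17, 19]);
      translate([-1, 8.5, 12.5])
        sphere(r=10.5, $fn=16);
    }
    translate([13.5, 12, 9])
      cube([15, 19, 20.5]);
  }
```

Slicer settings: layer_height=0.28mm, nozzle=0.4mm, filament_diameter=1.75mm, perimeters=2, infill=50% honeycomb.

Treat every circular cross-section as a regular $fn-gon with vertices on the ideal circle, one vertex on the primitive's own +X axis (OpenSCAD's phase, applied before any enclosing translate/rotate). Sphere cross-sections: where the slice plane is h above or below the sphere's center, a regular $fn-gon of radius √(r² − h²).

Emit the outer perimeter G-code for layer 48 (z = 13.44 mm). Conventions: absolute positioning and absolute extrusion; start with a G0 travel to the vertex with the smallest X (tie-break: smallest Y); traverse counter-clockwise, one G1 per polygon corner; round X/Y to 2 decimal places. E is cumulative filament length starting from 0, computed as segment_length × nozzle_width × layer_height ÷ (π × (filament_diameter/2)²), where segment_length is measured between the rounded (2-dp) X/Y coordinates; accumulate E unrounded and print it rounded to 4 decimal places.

At z = 13.44 mm: the cube (footprint 16×17) is included at this height; the r=10.5 sphere at (-1, 8.5) contributes a regular 16-gon of circumradius √(10.5²−0.94²) = 10.458; Taking the union: the regions partially overlap (shared area 135.91 mm²), so overlapping operands fuse into one piece — 1 connected region; the cube at (13.5, 12) (footprint 15×19) is included at this height; After the difference (first − rest): starting from that combined region, the 15×19 cube at (13.5, 12) partially overlaps it — only the 12.50 mm² overlap (of its 285.00 mm²) is removed, clipping the outline — 1 connected region; (rotated 55° about Z; rotation is an isometry so areas/perimeters/island counts are preserved). The outline is a single polygon with 17 vertices. Extrusion per mm of travel: 0.4 × 0.28 / (π × 0.875²) = 0.046564. Accumulating E over each segment gives final E = 3.9351.

G0 X-17.84 Y2.24 Z13.44
G1 X-16.36 Y-1.56 E0.1899
G1 X-13.53 Y-4.51 E0.3802
G1 X-9.80 Y-6.15 E0.5700
G1 X-5.72 Y-6.24 E0.7600
G1 X-1.92 Y-4.76 E0.9499
G1 X1.03 Y-1.94 E1.1399
G1 X2.67 Y1.79 E1.3297
G1 X2.72 Y3.88 E1.4270
G1 X9.18 Y13.11 E1.9516
G1 X-0.65 Y19.99 E2.5103
G1 X-2.09 Y17.94 E2.6269
G1 X-6.18 Y20.81 E2.8596
G1 X-11.21 Y13.63 E3.2678
G1 X-13.16 Y12.88 E3.3651
G1 X-16.10 Y10.05 E3.5551
G1 X-17.75 Y6.32 E3.7450
G1 X-17.84 Y2.24 E3.9351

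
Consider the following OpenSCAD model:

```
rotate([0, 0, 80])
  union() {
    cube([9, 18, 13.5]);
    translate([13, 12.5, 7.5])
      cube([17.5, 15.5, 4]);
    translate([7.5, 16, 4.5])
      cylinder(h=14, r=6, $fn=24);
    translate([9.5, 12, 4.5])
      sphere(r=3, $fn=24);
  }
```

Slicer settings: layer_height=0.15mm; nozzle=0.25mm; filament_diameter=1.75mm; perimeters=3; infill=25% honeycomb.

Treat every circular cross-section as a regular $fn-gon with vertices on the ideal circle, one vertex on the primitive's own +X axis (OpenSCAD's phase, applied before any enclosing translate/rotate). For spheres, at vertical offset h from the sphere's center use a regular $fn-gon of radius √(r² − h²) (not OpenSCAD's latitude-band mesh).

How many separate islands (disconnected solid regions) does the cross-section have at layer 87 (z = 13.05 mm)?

1

At z = 13.05 mm: the cube is present — its section is the full 9×18 rectangle; the cube at (13, 12.5) is absent (z outside [7.5, 11.5]); the cylinder at (7.5, 16): section is a regular 24-gon, circumradius r=6; the sphere at (9.5, 12) is absent (|z−center|=8.550 > r=3); Taking the union: the regions partially overlap (shared area 51.51 mm²), so overlapping operands fuse into one piece — 1 connected region; (rotated 80° about Z; rotation is an isometry so areas/perimeters/island counts are preserved). Overall, the cross-section is a single solid region. Island count = 1.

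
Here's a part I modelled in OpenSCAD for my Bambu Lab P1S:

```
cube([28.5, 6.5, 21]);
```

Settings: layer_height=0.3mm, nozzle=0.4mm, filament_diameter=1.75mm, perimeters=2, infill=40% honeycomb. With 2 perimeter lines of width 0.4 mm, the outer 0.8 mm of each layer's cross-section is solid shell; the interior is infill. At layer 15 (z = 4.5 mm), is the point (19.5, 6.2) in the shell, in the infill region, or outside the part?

shell

At z = 4.5 mm: the cube (footprint 28.5×6.5) is included at this height. Overall, the cross-section is a single solid region. The nearest boundary edge runs (28.50, 6.50)→(0.00, 6.50); distance from the point to it = 0.30 mm. The point is inside the cross-section, 0.30 mm from the nearest boundary — within the 0.8 mm shell band (2 × 0.4).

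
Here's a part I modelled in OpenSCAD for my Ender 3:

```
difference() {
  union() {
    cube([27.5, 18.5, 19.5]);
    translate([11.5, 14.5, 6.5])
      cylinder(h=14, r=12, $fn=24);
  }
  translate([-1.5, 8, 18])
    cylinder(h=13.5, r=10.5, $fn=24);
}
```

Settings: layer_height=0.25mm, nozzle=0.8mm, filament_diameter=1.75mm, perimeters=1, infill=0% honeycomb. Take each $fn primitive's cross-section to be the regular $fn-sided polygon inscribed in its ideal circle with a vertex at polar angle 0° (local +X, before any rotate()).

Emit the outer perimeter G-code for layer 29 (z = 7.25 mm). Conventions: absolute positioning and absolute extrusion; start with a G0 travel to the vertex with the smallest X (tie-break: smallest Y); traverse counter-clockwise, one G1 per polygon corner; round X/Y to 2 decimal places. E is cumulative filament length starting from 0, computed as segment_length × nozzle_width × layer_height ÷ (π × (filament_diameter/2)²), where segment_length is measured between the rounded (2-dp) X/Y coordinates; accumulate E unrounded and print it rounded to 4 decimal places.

At z = 7.25 mm: the cube (footprint 27.5×18.5) is included at this height; the r=12 cylinder at (11.5, 14.5) contributes a regular 24-gon of circumradius 12; Taking the union: the regions partially overlap (shared area 315.43 mm²), so overlapping operands fuse into one piece — 1 connected region; the cylinder at (-1.5, 8) is not intersected at this z (z outside [18, 31.5]); After the difference (first − rest): none of the subtracted shapes is present at this height, so the result so far is unchanged — 1 connected region. The outline is a single polygon with 20 vertices. Extrusion per mm of travel: 0.8 × 0.25 / (π × 0.875²) = 0.083150. Accumulating E over each segment gives final E = 8.2353.

G0 X-0.50 Y14.50 Z7.25
G1 X-0.09 Y11.39 E0.2608
G1 X0.00 Y11.17 E0.2806
G1 X0.00 Y0.00 E1.2094
G1 X27.50 Y0.00 E3.4960
G1 X27.50 Y18.50 E5.0343
G1 X22.72 Y18.50 E5.4318
G1 X21.89 Y20.50 E5.6118
G1 X19.99 Y22.99 E5.8723
G1 X17.50 Y24.89 E6.1327
G1 X14.61 Y26.09 E6.3929
G1 X11.50 Y26.50 E6.6537
G1 X8.39 Y26.09 E6.9146
G1 X5.50 Y24.89 E7.1748
G1 X3.01 Y22.99 E7.4352
G1 X1.11 Y20.50 E7.6956
G1 X0.28 Y18.50 E7.8757
G1 X0.00 Y18.50 E7.8990
G1 X0.00 Y17.83 E7.9547
G1 X-0.09 Y17.61 E7.9744
G1 X-0.50 Y14.50 E8.2353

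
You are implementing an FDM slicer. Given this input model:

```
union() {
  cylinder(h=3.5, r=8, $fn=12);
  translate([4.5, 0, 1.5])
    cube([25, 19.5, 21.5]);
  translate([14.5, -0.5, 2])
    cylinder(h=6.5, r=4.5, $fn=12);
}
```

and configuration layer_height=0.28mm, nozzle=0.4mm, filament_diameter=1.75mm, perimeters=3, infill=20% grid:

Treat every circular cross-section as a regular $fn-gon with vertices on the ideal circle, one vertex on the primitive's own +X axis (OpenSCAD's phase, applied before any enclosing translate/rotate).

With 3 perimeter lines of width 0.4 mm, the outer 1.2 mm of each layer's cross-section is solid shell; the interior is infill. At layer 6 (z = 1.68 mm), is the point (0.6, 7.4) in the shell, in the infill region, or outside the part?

shell

At z = 1.68 mm: the r=8 cylinder gives a regular 12-gon of circumradius 8 (constant along its height); the cube at (4.5, 0) is present — its section is the full 25×19.5 rectangle; the cylinder at (14.5, -0.5) is absent (z outside [2, 8.5]); Taking the union: the regions partially overlap (shared area 14.80 mm²), so overlapping operands fuse into one piece — 1 connected region. Overall, the cross-section is a single solid region. The nearest boundary edge runs (0.00, 8.00)→(4.00, 6.93); distance from the point to it = 0.42 mm. The point is inside the cross-section, 0.42 mm from the nearest boundary — within the 1.2 mm shell band (3 × 0.4).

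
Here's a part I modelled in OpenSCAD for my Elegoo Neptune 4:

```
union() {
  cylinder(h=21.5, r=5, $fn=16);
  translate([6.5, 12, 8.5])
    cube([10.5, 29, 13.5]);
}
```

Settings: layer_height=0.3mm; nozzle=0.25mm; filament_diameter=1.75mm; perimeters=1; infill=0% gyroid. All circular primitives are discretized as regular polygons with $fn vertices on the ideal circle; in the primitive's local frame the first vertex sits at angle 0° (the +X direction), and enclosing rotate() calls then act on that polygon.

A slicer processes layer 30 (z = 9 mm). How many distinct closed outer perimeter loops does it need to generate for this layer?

At z = 9 mm: the r=5 cylinder gives a regular 16-gon of circumradius 5 (constant along its height); the cube at (6.5, 12) is present — its section is the full 10.5×29 rectangle; Taking the union: the 2 present regions are separate (no shared area or edge), so areas and boundary lengths simply add and each stays a separate island — 2 connected regions. The result has 2 disconnected regions.

2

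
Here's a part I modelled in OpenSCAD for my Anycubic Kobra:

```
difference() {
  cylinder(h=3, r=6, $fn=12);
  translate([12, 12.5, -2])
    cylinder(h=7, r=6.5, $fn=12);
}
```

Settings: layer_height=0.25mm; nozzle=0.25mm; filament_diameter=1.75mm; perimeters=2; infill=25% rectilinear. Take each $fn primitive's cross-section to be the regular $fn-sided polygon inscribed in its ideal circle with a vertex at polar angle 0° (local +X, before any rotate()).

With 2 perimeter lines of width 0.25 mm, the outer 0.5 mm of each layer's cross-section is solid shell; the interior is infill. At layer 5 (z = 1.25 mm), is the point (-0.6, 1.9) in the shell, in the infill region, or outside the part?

infill

At z = 1.25 mm: the cylinder: section is a regular 12-gon, circumradius r=6; the cylinder at (12, 12.5): section is a regular 12-gon, circumradius r=6.5; Taking the first minus the rest: starting from the r=6 cylinder, the r=6.5 cylinder at (12, 12.5) misses the remaining region (no effect) — 1 connected region. Overall, the cross-section is a single solid region. The nearest boundary edge runs (-3.00, 5.20)→(0.00, 6.00); distance from the point to it = 3.81 mm. The point is inside the cross-section and 3.81 mm from the nearest boundary — more than the 0.5 mm shell width (2 × 0.25), so it's in the infill interior.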